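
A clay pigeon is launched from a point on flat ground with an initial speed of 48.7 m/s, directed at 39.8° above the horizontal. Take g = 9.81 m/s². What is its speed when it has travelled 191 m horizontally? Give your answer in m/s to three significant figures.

Resolve: vₓ = 48.70 cos 39.8° = 37.42 m/s and v_y0 = 48.70 sin 39.8° = 31.17 m/s.
Time to reach x = 191 m: t = x/vₓ = 191/37.42 = 5.105 s.
Vertical velocity there: v_y = v_y0 − g t = 31.17 − 9.81 × 5.105 = −18.91 m/s.
Speed: √(vₓ² + v_y²) = √(37.42² + 18.91²) = 41.92 m/s.

41.9 m/s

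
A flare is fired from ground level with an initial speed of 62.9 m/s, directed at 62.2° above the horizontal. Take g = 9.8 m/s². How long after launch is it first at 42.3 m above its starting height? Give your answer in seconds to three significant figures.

0.819 s

vₓ = 62.90 cos 62.2° = 29.34 m/s; v_y0 = 62.90 sin 62.2° = 55.64 m/s.
Set y = v_y0 t − ½ g t² = 42.3: 4.900 t² − 55.64 t + 42.3 = 0.
t = [55.64 ± √(55.64² − 2·9.80·42.3)] / 9.80 = (55.64 ± 47.61) / 9.80, so t = 0.8194 s or t = 10.54 s.
The first (ascending) time is 0.8194 s.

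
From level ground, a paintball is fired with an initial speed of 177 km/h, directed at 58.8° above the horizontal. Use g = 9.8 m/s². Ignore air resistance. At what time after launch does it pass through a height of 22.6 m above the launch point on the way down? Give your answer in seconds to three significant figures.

8.01 s

Convert: 177 km/h = 177/3.6 = 49.17 m/s.
vₓ = 49.17 cos 58.8° = 25.47 m/s; v_y0 = 49.17 sin 58.8° = 42.06 m/s.
Height y(t) = 42.06 t − 4.900 t² = 22.6 gives 4.900 t² − 42.06 t + 22.6 = 0.
t = [42.06 ± √(42.06² − 2·9.80·22.6)] / 9.80 = (42.06 ± 36.41) / 9.80, so t = 0.5760 s or t = 8.007 s.
The descending-branch root is 8.007 s.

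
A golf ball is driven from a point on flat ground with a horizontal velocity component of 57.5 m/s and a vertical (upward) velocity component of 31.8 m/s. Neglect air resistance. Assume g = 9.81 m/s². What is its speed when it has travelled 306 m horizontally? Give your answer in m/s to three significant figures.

61.0 m/s

At x = 306 m, t = x/vₓ = 306/57.50 = 5.322 s.
Vertical velocity there: v_y = v_y0 − g t = 31.80 − 9.81 × 5.322 = −20.41 m/s.
Speed: √(vₓ² + v_y²) = √(57.50² + 20.41²) = 61.01 m/s.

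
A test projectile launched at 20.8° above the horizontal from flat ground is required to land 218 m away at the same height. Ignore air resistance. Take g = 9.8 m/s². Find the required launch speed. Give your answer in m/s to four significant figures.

Level-ground range: R = v₀² sin(2θ)/g, so v₀ = √(gR / sin 2θ).
v₀ = √(9.80 × 218 / sin 41.60°) = √(2136 / 0.6639) = √3217.8 = 56.73 m/s.

56.73 m/s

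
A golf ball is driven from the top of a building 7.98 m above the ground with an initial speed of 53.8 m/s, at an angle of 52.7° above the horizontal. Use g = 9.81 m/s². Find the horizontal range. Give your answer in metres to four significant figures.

Resolve: vₓ = 53.80 cos 52.7° = 32.60 m/s and v_y0 = 53.80 sin 52.7° = 42.80 m/s.
Vertical motion (up positive, ground at y = 0): 4.905 t² − (42.80) t − 7.98 = 0, so t = (42.80 + √(42.80² + 2·9.81·7.98)) / 9.81 = (42.80 + 44.59) / 9.81 = 8.908 s.
Horizontal distance: R = vₓ t = 32.60 × 8.908 = 290.4 m.

290.4 m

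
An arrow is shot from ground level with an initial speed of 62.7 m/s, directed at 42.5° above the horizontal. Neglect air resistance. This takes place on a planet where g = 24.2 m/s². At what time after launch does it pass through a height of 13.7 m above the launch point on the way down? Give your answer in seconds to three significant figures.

3.14 s

Resolve: vₓ = 62.70 cos 42.5° = 46.23 m/s and v_y0 = 62.70 sin 42.5° = 42.36 m/s.
Require v_y0 t − ½ g t² = 13.7, i.e. 12.10 t² − 42.36 t + 13.7 = 0.
Quadratic formula: t = (42.36 ± √1131.2) / 24.2 = (42.36 ± 33.63) / 24.2 → t = 0.3606 s or 3.140 s.
The descending-branch root is 3.140 s.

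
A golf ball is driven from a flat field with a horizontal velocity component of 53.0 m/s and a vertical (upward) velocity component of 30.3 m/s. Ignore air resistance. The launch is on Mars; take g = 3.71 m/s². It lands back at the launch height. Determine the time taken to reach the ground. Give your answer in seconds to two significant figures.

16 s

Landing at launch height ⇒ T = 2 v_y0 / g = 2 × 30.30 / 3.71 = 16.33 s.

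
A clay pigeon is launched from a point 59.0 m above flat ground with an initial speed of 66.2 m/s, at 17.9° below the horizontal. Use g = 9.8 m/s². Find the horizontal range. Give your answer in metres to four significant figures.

123.9 m

vₓ = 66.20 cos 17.9° = 63.00 m/s; v_y0 = −20.35 m/s (downward).
Vertical motion (up positive, ground at y = 0): 4.900 t² − (−20.35) t − 59.0 = 0, so t = (−20.35 + √(20.35² + 2·9.80·59.0)) / 9.80 = (−20.35 + 39.63) / 9.80 = 1.967 s.
Horizontal distance: R = vₓ t = 63.00 × 1.967 = 123.9 m.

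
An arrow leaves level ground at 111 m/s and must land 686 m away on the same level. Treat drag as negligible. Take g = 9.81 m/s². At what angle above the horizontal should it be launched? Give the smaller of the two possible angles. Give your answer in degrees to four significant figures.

Level-ground range R = v₀² sin(2θ)/g ⇒ sin(2θ) = gR/v₀² = 9.81 × 686 / 111² = 0.5462.
2θ = 33.11° or 180° − 33.11° = 146.9°, so θ = 16.55° or 73.45°.
The smaller angle is 16.55°.

16.55°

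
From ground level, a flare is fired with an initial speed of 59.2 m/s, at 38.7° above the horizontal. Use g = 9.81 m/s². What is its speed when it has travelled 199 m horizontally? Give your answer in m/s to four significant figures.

Horizontal component vₓ = 59.20 cos 38.7° = 46.20 m/s; vertical v_y0 = 59.20 sin 38.7° = 37.01 m/s.
Time to reach x = 199 m: t = x/vₓ = 199/46.20 = 4.307 s.
Vertical velocity there: v_y = v_y0 − g t = 37.01 − 9.81 × 4.307 = −5.239 m/s.
Speed: √(vₓ² + v_y²) = √(46.20² + 5.239²) = 46.50 m/s.

46.50 m/s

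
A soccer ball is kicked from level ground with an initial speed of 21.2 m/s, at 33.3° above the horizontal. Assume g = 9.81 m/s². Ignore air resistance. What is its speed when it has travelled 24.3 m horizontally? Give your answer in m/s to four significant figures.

Components: vₓ = 21.20 cos 33.3° = 17.72 m/s, v_y0 = 21.20 sin 33.3° = 11.64 m/s.
Time to reach x = 24.3 m: t = x/vₓ = 24.3/17.72 = 1.371 s.
Vertical velocity there: v_y = v_y0 − g t = 11.64 − 9.81 × 1.371 = −1.814 m/s.
Speed: √(vₓ² + v_y²) = √(17.72² + 1.814²) = 17.81 m/s.

17.81 m/s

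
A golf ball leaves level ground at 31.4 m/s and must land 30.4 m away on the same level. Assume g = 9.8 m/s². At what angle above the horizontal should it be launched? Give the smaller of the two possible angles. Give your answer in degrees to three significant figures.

Level-ground range R = v₀² sin(2θ)/g ⇒ sin(2θ) = gR/v₀² = 9.80 × 30.4 / 31.4² = 0.3022.
2θ = 17.59° or 180° − 17.59° = 162.4°, so θ = 8.794° or 81.21°.
The smaller angle is 8.794°.

8.79°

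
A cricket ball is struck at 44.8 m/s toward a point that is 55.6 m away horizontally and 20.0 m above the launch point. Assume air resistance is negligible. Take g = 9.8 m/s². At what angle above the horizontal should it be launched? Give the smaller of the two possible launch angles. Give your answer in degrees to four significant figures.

Trajectory: y = x tanθ − g x² (1 + tan²θ)/(2v₀²). With x = 55.6, y = 20.0, v₀ = 44.8, g = 9.80:
7.547 tan²θ − 55.6 tanθ + (27.55) = 0.
tanθ = [55.6 ± √(55.6² − 4 × 7.547 × (27.55))] / (2 × 7.547) = (55.6 ± 47.54) / 15.09, giving tanθ = 0.5342 or 6.833.
θ = 28.11° or 81.67°; the smaller is 28.11°.

28.11°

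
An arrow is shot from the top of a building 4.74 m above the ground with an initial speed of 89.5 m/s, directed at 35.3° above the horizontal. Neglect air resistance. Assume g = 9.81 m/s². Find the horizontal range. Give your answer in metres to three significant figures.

777 m

Resolve: vₓ = 89.50 cos 35.3° = 73.04 m/s and v_y0 = 89.50 sin 35.3° = 51.72 m/s.
The projectile lands when y = 4.74 + (51.72) t − ½·9.81·t² = 0. Positive root: t = (51.72 + √(51.72² + 2·9.81·4.74)) / 9.81 = (51.72 + 52.61) / 9.81 = 10.63 s.
Horizontal distance: R = vₓ t = 73.04 × 10.63 = 776.8 m.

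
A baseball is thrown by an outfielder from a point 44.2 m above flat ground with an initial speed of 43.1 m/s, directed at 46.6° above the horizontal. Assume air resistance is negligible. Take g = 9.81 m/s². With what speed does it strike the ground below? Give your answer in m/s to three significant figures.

Components: vₓ = 43.10 cos 46.6° = 29.61 m/s, v_y0 = 43.10 sin 46.6° = 31.32 m/s.
The projectile lands when y = 44.2 + (31.32) t − ½·9.81·t² = 0. Positive root: t = (31.32 + √(31.32² + 2·9.81·44.2)) / 9.81 = (31.32 + 42.99) / 9.81 = 7.574 s.
Vertical velocity at impact: v_y = v_y0 − g t = 31.32 − 9.81 × 7.574 = −42.99 m/s.
Speed: |v| = √(vₓ² + v_y²) = √(29.61² + 42.99²) = 52.20 m/s.

52.2 m/s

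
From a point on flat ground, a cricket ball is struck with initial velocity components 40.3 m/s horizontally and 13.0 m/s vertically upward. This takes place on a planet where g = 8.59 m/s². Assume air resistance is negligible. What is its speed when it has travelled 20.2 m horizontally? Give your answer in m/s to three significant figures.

x = vₓ t ⇒ t = 20.2/40.30 = 0.5012 s.
Vertical velocity there: v_y = v_y0 − g t = 13.00 − 8.59 × 0.5012 = 8.694 m/s.
Speed: √(vₓ² + v_y²) = √(40.30² + 8.694²) = 41.23 m/s.

41.2 m/s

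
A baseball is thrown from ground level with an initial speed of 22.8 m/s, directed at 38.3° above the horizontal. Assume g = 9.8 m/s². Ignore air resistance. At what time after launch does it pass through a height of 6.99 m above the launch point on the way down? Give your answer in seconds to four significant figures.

2.250 s

Resolve: vₓ = 22.80 cos 38.3° = 17.89 m/s and v_y0 = 22.80 sin 38.3° = 14.13 m/s.
Require v_y0 t − ½ g t² = 6.99, i.e. 4.900 t² − 14.13 t + 6.99 = 0.
t = [14.13 ± √(14.13² − 2·9.80·6.99)] / 9.80 = (14.13 ± 7.917) / 9.80, so t = 0.6341 s or t = 2.250 s.
The descending-branch root is 2.250 s.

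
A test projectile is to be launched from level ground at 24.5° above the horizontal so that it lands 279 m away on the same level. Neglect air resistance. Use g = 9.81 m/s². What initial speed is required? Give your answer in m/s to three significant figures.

Level-ground range: R = v₀² sin(2θ)/g, so v₀ = √(gR / sin 2θ).
v₀ = √(9.81 × 279 / sin 49.00°) = √(2737 / 0.7547) = √3626.5 = 60.22 m/s.

60.2 m/s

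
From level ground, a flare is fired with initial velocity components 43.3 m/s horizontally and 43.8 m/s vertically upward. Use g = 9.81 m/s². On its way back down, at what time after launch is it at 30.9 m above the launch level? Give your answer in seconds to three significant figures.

Require v_y0 t − ½ g t² = 30.9, i.e. 4.905 t² − 43.80 t + 30.9 = 0.
Quadratic formula: t = (43.80 ± √1312.2) / 9.81 = (43.80 ± 36.22) / 9.81 → t = 0.7723 s or 8.157 s.
The descending-branch root is 8.157 s.

8.16 s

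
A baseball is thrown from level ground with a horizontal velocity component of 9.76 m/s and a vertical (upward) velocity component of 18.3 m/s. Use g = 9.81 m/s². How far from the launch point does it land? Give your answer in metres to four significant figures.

Flight time T = 2 v_y0 / g = 3.731 s.
Range: R = vₓ T = 9.760 × 3.731 = 36.41 m.

36.41 m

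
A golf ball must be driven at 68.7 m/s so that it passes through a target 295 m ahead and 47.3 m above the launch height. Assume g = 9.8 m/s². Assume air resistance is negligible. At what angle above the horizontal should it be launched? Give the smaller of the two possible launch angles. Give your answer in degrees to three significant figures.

Trajectory: y = x tanθ − g x² (1 + tan²θ)/(2v₀²). With x = 295, y = 47.3, v₀ = 68.7, g = 9.80:
90.35 tan²θ − 295 tanθ + (137.6) = 0.
tanθ = [295 ± √(295² − 4 × 90.35 × (137.6))] / (2 × 90.35) = (295 ± 193.1) / 180.7, giving tanθ = 0.5640 or 2.701.
θ = 29.43° or 69.68°; the smaller is 29.43°.

29.4°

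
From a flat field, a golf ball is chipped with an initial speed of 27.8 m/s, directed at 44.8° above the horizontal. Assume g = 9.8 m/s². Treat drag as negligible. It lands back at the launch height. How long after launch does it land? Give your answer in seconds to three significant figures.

Resolve: vₓ = 27.80 cos 44.8° = 19.73 m/s and v_y0 = 27.80 sin 44.8° = 19.59 m/s.
Time of flight on level ground: T = 2 v_y0 / g = 2 × 19.59 / 9.80 = 3.998 s.

4.00 s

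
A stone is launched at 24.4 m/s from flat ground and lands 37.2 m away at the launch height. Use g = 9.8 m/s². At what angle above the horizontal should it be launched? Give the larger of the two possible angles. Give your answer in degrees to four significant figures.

Level-ground range R = v₀² sin(2θ)/g ⇒ sin(2θ) = gR/v₀² = 9.80 × 37.2 / 24.4² = 0.6123.
2θ = 37.76° or 180° − 37.76° = 142.2°, so θ = 18.88° or 71.12°.
The larger angle is 71.12°.

71.12°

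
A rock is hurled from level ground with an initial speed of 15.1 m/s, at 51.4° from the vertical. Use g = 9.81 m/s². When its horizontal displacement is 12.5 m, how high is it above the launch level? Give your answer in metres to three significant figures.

4.48 m

vₓ = 15.10 sin 51.4° = 11.80 m/s; v_y0 = 15.10 cos 51.4° = 9.421 m/s.
Time to reach x = 12.5 m: t = x/vₓ = 12.5/11.80 = 1.059 s.
Height: y = v_y0 t − ½ g t² = 9.421 × 1.059 − 4.905 × 1.059² = 9.979 − 5.503 = 4.475 m.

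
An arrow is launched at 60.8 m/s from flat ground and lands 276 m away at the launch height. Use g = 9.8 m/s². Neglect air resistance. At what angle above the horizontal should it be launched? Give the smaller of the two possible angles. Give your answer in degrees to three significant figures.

23.5°

Level-ground range R = v₀² sin(2θ)/g ⇒ sin(2θ) = gR/v₀² = 9.80 × 276 / 60.8² = 0.7317.
2θ = 47.03° or 180° − 47.03° = 133.0°, so θ = 23.51° or 66.49°.
The smaller angle is 23.51°.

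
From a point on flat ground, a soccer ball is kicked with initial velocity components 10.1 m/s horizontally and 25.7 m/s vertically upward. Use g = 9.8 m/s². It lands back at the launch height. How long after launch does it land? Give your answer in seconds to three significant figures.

5.24 s

It returns to y = 0 when t = 2 v_y0 / g = 2(25.70)/9.80 = 5.245 s.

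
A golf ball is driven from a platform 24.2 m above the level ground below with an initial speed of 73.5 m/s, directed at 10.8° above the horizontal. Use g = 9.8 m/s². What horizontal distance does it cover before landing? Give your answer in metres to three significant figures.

Components: vₓ = 73.50 cos 10.8° = 72.20 m/s, v_y0 = 73.50 sin 10.8° = 13.77 m/s.
Vertical motion (up positive, ground at y = 0): 4.900 t² − (13.77) t − 24.2 = 0, so t = (13.77 + √(13.77² + 2·9.80·24.2)) / 9.80 = (13.77 + 25.77) / 9.80 = 4.035 s.
Horizontal distance: R = vₓ t = 72.20 × 4.035 = 291.3 m.

291 m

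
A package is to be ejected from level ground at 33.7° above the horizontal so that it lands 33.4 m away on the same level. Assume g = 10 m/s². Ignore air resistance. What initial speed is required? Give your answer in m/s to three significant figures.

19.0 m/s

On level ground R = v₀² sin 2θ / g ⇒ v₀ = √(gR / sin 2θ).
v₀ = √(10.0 × 33.4 / sin 67.40°) = √(334.0 / 0.9232) = √361.78 = 19.02 m/s.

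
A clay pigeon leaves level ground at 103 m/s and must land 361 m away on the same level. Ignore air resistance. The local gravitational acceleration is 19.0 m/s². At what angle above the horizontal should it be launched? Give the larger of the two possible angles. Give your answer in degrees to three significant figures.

From R = (v₀²/g) sin 2θ: sin 2θ = 19.0 × 361 / 10609 = 0.6465.
2θ = 40.28° or 180° − 40.28° = 139.7°, so θ = 20.14° or 69.86°.
The larger angle is 69.86°.

69.9°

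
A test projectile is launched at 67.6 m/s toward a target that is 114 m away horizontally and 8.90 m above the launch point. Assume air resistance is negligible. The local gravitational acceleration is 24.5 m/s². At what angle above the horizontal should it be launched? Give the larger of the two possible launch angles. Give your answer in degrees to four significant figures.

70.53°

Trajectory: y = x tanθ − g x² (1 + tan²θ)/(2v₀²). With x = 114, y = 8.90, v₀ = 67.6, g = 24.5:
34.84 tan²θ − 114 tanθ + (43.74) = 0.
tanθ = [114 ± √(114² − 4 × 34.84 × (43.74))] / (2 × 34.84) = (114 ± 83.07) / 69.68, giving tanθ = 0.4439 or 2.828.
θ = 23.94° or 70.53°; the larger is 70.53°.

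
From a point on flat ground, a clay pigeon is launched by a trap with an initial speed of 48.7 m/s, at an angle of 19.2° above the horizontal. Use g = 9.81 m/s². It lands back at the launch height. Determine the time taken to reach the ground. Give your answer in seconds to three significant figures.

3.27 s

Components: vₓ = 48.70 cos 19.2° = 45.99 m/s, v_y0 = 48.70 sin 19.2° = 16.02 m/s.
It returns to y = 0 when t = 2 v_y0 / g = 2(16.02)/9.81 = 3.265 s.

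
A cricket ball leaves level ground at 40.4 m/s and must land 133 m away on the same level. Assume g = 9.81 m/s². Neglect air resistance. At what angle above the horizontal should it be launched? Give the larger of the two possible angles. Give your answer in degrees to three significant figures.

Level-ground range R = v₀² sin(2θ)/g ⇒ sin(2θ) = gR/v₀² = 9.81 × 133 / 40.4² = 0.7994.
2θ = 53.07° or 180° − 53.07° = 126.9°, so θ = 26.54° or 63.46°.
The larger angle is 63.46°.

63.5°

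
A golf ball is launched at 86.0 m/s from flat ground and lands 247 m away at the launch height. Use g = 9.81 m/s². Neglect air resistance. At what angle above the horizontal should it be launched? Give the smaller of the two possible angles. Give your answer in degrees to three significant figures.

Level-ground range R = v₀² sin(2θ)/g ⇒ sin(2θ) = gR/v₀² = 9.81 × 247 / 86.0² = 0.3276.
2θ = 19.12° or 180° − 19.12° = 160.9°, so θ = 9.562° or 80.44°.
The smaller angle is 9.562°.

9.56°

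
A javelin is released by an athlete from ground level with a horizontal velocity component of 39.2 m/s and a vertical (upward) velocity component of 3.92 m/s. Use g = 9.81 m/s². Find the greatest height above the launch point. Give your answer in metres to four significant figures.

Peak height H = v_y0² / (2g) = 15.366 / 19.62 = 0.7832 m.

0.7832 m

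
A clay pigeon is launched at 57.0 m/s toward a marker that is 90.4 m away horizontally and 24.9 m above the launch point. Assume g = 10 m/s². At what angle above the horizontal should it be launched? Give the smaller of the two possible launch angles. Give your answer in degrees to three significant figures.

Trajectory: y = x tanθ − g x² (1 + tan²θ)/(2v₀²). With x = 90.4, y = 24.9, v₀ = 57.0, g = 10.0:
12.58 tan²θ − 90.4 tanθ + (37.48) = 0.
tanθ = [90.4 ± √(90.4² − 4 × 12.58 × (37.48))] / (2 × 12.58) = (90.4 ± 79.29) / 25.15, giving tanθ = 0.4417 or 6.746.
θ = 23.83° or 81.57°; the smaller is 23.83°.

23.8°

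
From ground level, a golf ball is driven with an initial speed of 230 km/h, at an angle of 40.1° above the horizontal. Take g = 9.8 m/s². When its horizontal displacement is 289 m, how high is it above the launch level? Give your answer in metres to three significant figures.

72.0 m

Convert: 230 km/h = 230/3.6 = 63.89 m/s.
Components: vₓ = 63.89 cos 40.1° = 48.87 m/s, v_y0 = 63.89 sin 40.1° = 41.15 m/s.
Time to reach x = 289 m: t = x/vₓ = 289/48.87 = 5.914 s.
Height: y = v_y0 t − ½ g t² = 41.15 × 5.914 − 4.900 × 5.914² = 243.4 − 171.4 = 72.00 m.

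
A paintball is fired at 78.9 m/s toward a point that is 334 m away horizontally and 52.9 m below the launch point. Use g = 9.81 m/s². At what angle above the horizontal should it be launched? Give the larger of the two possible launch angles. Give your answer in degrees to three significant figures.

Trajectory: y = x tanθ − g x² (1 + tan²θ)/(2v₀²). With x = 334, y = −52.9, v₀ = 78.9, g = 9.81:
87.90 tan²θ − 334 tanθ + (35.00) = 0.
tanθ = [334 ± √(334² − 4 × 87.90 × (35.00))] / (2 × 87.90) = (334 ± 315.0) / 175.8, giving tanθ = 0.1078 or 3.692.
θ = 6.155° or 74.84°; the larger is 74.84°.

74.8°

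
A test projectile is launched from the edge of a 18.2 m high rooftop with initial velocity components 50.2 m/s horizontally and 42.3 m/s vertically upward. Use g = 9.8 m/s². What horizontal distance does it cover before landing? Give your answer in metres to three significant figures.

454 m

Vertical motion (up positive, ground at y = 0): 4.900 t² − (42.30) t − 18.2 = 0, so t = (42.30 + √(42.30² + 2·9.80·18.2)) / 9.80 = (42.30 + 46.33) / 9.80 = 9.043 s.
Horizontal distance: R = vₓ t = 50.20 × 9.043 = 454.0 m.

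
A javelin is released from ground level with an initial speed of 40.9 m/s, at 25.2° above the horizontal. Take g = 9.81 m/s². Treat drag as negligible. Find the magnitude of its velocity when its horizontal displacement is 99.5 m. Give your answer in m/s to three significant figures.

vₓ = 40.90 cos 25.2° = 37.01 m/s; v_y0 = 40.90 sin 25.2° = 17.41 m/s.
x = vₓ t ⇒ t = 99.5/37.01 = 2.689 s.
Vertical velocity there: v_y = v_y0 − g t = 17.41 − 9.81 × 2.689 = −8.961 m/s.
Speed: √(vₓ² + v_y²) = √(37.01² + 8.961²) = 38.08 m/s.

38.1 m/s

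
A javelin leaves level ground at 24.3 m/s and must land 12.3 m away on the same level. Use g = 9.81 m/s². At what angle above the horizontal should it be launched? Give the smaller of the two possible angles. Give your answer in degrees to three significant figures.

Level-ground range R = v₀² sin(2θ)/g ⇒ sin(2θ) = gR/v₀² = 9.81 × 12.3 / 24.3² = 0.2043.
2θ = 11.79° or 180° − 11.79° = 168.2°, so θ = 5.896° or 84.10°.
The smaller angle is 5.896°.

5.90°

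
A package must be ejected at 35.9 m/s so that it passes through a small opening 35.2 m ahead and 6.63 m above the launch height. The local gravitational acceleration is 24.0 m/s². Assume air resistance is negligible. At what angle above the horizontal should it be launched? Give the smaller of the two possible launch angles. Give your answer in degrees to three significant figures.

33.3°

Trajectory: y = x tanθ − g x² (1 + tan²θ)/(2v₀²). With x = 35.2, y = 6.63, v₀ = 35.9, g = 24.0:
11.54 tan²θ − 35.2 tanθ + (18.17) = 0.
tanθ = [35.2 ± √(35.2² − 4 × 11.54 × (18.17))] / (2 × 11.54) = (35.2 ± 20.02) / 23.07, giving tanθ = 0.6580 or 2.393.
θ = 33.34° or 67.32°; the smaller is 33.34°.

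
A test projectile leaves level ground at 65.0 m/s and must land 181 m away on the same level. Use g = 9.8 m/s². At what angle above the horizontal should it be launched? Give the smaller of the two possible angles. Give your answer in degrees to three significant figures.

Level-ground range R = v₀² sin(2θ)/g ⇒ sin(2θ) = gR/v₀² = 9.80 × 181 / 65.0² = 0.4198.
2θ = 24.82° or 180° − 24.82° = 155.2°, so θ = 12.41° or 77.59°.
The smaller angle is 12.41°.

12.4°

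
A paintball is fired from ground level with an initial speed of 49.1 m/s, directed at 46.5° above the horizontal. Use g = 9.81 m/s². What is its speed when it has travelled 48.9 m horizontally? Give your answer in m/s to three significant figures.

Components: vₓ = 49.10 cos 46.5° = 33.80 m/s, v_y0 = 49.10 sin 46.5° = 35.62 m/s.
Time to reach x = 48.9 m: t = x/vₓ = 48.9/33.80 = 1.447 s.
Vertical velocity there: v_y = v_y0 − g t = 35.62 − 9.81 × 1.447 = 21.42 m/s.
Speed: √(vₓ² + v_y²) = √(33.80² + 21.42²) = 40.02 m/s.

40.0 m/s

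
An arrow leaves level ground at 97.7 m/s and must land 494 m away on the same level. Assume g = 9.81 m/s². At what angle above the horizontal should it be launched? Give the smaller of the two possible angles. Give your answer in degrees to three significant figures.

Level-ground range R = v₀² sin(2θ)/g ⇒ sin(2θ) = gR/v₀² = 9.81 × 494 / 97.7² = 0.5077.
2θ = 30.51° or 180° − 30.51° = 149.5°, so θ = 15.26° or 74.74°.
The smaller angle is 15.26°.

15.3°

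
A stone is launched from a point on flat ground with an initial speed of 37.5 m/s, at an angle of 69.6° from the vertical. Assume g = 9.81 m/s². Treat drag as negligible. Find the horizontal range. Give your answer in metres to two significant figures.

94 m

Horizontal component vₓ = 37.50 sin 69.6° = 35.15 m/s; vertical v_y0 = 37.50 cos 69.6° = 13.07 m/s.
Time aloft: T = 2 v_y0 / g = 2 × 13.07 / 9.81 = 2.665 s.
Horizontal distance R = vₓ T = 35.15 × 2.665 = 93.67 m.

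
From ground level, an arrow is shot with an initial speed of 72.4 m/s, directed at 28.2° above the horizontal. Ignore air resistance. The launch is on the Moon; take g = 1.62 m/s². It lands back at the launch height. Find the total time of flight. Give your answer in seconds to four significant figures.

vₓ = 72.40 cos 28.2° = 63.81 m/s; v_y0 = 72.40 sin 28.2° = 34.21 m/s.
Time of flight on level ground: T = 2 v_y0 / g = 2 × 34.21 / 1.62 = 42.24 s.

42.24 s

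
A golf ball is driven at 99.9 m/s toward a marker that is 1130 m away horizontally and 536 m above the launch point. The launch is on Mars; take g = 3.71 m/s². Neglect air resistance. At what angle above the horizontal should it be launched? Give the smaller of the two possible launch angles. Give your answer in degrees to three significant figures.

Trajectory: y = x tanθ − g x² (1 + tan²θ)/(2v₀²). With x = 1130, y = 536, v₀ = 99.9, g = 3.71:
237.3 tan²θ − 1130 tanθ + (773.3) = 0.
tanθ = [1130 ± √(1130² − 4 × 237.3 × (773.3))] / (2 × 237.3) = (1130 ± 736.7) / 474.7, giving tanθ = 0.8286 or 3.933.
θ = 39.64° or 75.73°; the smaller is 39.64°.

39.6°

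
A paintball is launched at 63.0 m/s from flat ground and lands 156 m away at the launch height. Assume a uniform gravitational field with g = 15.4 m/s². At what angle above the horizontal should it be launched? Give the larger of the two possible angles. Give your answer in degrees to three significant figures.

From R = (v₀²/g) sin 2θ: sin 2θ = 15.4 × 156 / 3969.0 = 0.6053.
2θ = 37.25° or 180° − 37.25° = 142.8°, so θ = 18.62° or 71.38°.
The larger angle is 71.38°.

71.4°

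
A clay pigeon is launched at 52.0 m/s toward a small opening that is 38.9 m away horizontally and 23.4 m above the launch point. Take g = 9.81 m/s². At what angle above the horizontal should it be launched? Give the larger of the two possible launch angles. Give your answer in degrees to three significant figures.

85.8°

Trajectory: y = x tanθ − g x² (1 + tan²θ)/(2v₀²). With x = 38.9, y = 23.4, v₀ = 52.0, g = 9.81:
2.745 tan²θ − 38.9 tanθ + (26.14) = 0.
tanθ = [38.9 ± √(38.9² − 4 × 2.745 × (26.14))] / (2 × 2.745) = (38.9 ± 35.02) / 5.490, giving tanθ = 0.7074 or 13.46.
θ = 35.28° or 85.75°; the larger is 85.75°.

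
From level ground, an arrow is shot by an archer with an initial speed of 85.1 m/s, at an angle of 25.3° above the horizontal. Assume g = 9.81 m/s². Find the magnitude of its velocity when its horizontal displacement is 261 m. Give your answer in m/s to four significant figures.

Horizontal component vₓ = 85.10 cos 25.3° = 76.94 m/s; vertical v_y0 = 85.10 sin 25.3° = 36.37 m/s.
x = vₓ t ⇒ t = 261/76.94 = 3.392 s.
Vertical velocity there: v_y = v_y0 − g t = 36.37 − 9.81 × 3.392 = 3.089 m/s.
Speed: √(vₓ² + v_y²) = √(76.94² + 3.089²) = 77.00 m/s.

77.00 m/s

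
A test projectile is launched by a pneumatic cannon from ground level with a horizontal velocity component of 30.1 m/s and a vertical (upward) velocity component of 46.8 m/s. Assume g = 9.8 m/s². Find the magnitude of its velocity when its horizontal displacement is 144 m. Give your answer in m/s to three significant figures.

30.1 m/s

Time to reach x = 144 m: t = x/vₓ = 144/30.10 = 4.784 s.
Vertical velocity there: v_y = v_y0 − g t = 46.80 − 9.80 × 4.784 = −0.08372 m/s.
Speed: √(vₓ² + v_y²) = √(30.10² + 0.08372²) = 30.10 m/s.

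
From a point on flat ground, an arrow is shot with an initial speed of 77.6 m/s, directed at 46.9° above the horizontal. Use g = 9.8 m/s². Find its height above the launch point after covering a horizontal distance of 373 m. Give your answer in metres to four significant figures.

156.1 m

vₓ = 77.60 cos 46.9° = 53.02 m/s; v_y0 = 77.60 sin 46.9° = 56.66 m/s.
Time to reach x = 373 m: t = x/vₓ = 373/53.02 = 7.035 s.
Height: y = v_y0 t − ½ g t² = 56.66 × 7.035 − 4.900 × 7.035² = 398.6 − 242.5 = 156.1 m.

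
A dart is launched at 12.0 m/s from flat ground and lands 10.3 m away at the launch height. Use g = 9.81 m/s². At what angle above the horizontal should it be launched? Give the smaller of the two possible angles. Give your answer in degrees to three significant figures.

22.3°

R = v₀² sin 2θ / g gives sin 2θ = gR/v₀² = 9.81·10.3/12.0² = 0.7017.
2θ = 44.56° or 180° − 44.56° = 135.4°, so θ = 22.28° or 67.72°.
The smaller angle is 22.28°.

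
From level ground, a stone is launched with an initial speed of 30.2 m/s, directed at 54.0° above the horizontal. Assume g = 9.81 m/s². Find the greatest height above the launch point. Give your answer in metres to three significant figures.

Horizontal component vₓ = 30.20 cos 54.0° = 17.75 m/s; vertical v_y0 = 30.20 sin 54.0° = 24.43 m/s.
At the apex v_y = 0, so H = v_y0²/(2g) = 24.43²/19.62 = 30.42 m.

30.4 m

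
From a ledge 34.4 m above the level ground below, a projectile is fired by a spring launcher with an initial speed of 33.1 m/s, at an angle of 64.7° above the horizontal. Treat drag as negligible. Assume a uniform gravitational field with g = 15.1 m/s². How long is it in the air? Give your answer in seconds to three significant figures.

4.89 s

Resolve: vₓ = 33.10 cos 64.7° = 14.15 m/s and v_y0 = 33.10 sin 64.7° = 29.93 m/s.
The projectile lands when y = 34.4 + (29.93) t − ½·15.1·t² = 0. Positive root: t = (29.93 + √(29.93² + 2·15.1·34.4)) / 15.1 = (29.93 + 43.98) / 15.1 = 4.894 s.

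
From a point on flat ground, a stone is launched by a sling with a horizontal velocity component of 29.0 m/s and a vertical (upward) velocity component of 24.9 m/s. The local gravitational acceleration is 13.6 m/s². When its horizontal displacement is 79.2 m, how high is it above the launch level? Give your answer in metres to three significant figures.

17.3 m

Time to reach x = 79.2 m: t = x/vₓ = 79.2/29.00 = 2.731 s.
Height: y = v_y0 t − ½ g t² = 24.90 × 2.731 − 6.800 × 2.731² = 68.00 − 50.72 = 17.28 m.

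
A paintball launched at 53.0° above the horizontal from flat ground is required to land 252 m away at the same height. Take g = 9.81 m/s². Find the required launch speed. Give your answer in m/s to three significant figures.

50.7 m/s

Level-ground range: R = v₀² sin(2θ)/g, so v₀ = √(gR / sin 2θ).
v₀ = √(9.81 × 252 / sin 106.0°) = √(2472 / 0.9613) = √2571.7 = 50.71 m/s.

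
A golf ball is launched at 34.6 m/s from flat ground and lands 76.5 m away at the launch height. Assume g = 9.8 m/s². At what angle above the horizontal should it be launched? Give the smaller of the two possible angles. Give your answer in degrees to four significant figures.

19.39°

From R = (v₀²/g) sin 2θ: sin 2θ = 9.80 × 76.5 / 1197.2 = 0.6262.
2θ = 38.77° or 180° − 38.77° = 141.2°, so θ = 19.39° or 70.61°.
The smaller angle is 19.39°.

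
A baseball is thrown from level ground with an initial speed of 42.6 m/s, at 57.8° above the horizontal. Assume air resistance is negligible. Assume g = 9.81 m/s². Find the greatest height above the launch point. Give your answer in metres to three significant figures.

Resolve: vₓ = 42.60 cos 57.8° = 22.70 m/s and v_y0 = 42.60 sin 57.8° = 36.05 m/s.
At the apex v_y = 0, so H = v_y0²/(2g) = 36.05²/19.62 = 66.23 m.

66.2 m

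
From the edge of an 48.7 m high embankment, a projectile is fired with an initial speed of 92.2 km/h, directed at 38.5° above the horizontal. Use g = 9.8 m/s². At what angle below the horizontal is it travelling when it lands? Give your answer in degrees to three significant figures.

60.0°

Convert: 92.2 km/h = 92.2/3.6 = 25.61 m/s.
Components: vₓ = 25.61 cos 38.5° = 20.04 m/s, v_y0 = 25.61 sin 38.5° = 15.94 m/s.
The projectile lands when y = 48.7 + (15.94) t − ½·9.80·t² = 0. Positive root: t = (15.94 + √(15.94² + 2·9.80·48.7)) / 9.80 = (15.94 + 34.77) / 9.80 = 5.174 s.
At impact: v_y = v_y0 − g t = −34.77 m/s; vₓ = 20.04 m/s.
Angle below horizontal: arctan(|v_y|/vₓ) = arctan(34.77/20.04) = 60.04°.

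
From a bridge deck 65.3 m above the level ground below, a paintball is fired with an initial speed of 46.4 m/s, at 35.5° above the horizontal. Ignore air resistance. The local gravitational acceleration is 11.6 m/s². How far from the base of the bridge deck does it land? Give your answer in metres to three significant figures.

Resolve: vₓ = 46.40 cos 35.5° = 37.77 m/s and v_y0 = 46.40 sin 35.5° = 26.94 m/s.
Vertical motion (up positive, ground at y = 0): 5.800 t² − (26.94) t − 65.3 = 0, so t = (26.94 + √(26.94² + 2·11.6·65.3)) / 11.6 = (26.94 + 47.34) / 11.6 = 6.404 s.
Horizontal distance: R = vₓ t = 37.77 × 6.404 = 241.9 m.

242 m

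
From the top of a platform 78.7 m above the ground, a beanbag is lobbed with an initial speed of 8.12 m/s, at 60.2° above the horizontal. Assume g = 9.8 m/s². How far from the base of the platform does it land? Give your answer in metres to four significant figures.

19.33 m

Components: vₓ = 8.120 cos 60.2° = 4.035 m/s, v_y0 = 8.120 sin 60.2° = 7.046 m/s.
The projectile lands when y = 78.7 + (7.046) t − ½·9.80·t² = 0. Positive root: t = (7.046 + √(7.046² + 2·9.80·78.7)) / 9.80 = (7.046 + 39.90) / 9.80 = 4.791 s.
Horizontal distance: R = vₓ t = 4.035 × 4.791 = 19.33 m.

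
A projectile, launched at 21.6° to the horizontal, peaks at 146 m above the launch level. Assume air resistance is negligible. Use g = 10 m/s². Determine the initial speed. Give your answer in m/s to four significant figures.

146.8 m/s

At the peak v_y = 0, so v_y0 = √(2gH) = √(2 × 10.0 × 146) = 54.04 m/s.
v_y0 = v₀ sin θ ⇒ v₀ = 54.04 / sin 21.6° = 146.8 m/s.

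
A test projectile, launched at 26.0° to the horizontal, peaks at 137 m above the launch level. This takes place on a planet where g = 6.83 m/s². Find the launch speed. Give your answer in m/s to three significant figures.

98.7 m/s

At the peak v_y = 0, so v_y0 = √(2gH) = √(2 × 6.83 × 137) = 43.26 m/s.
v_y0 = v₀ sin θ ⇒ v₀ = 43.26 / sin 26.0° = 98.68 m/s.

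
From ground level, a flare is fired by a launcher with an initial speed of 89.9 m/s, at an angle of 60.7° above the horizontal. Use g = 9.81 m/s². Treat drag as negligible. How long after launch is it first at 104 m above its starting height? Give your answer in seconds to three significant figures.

1.46 s

vₓ = 89.90 cos 60.7° = 44.00 m/s; v_y0 = 89.90 sin 60.7° = 78.40 m/s.
Require v_y0 t − ½ g t² = 104, i.e. 4.905 t² − 78.40 t + 104 = 0.
t = [78.40 ± √(78.40² − 2·9.81·104)] / 9.81 = (78.40 ± 64.08) / 9.81, so t = 1.460 s or t = 14.52 s.
The first (ascending) time is 1.460 s.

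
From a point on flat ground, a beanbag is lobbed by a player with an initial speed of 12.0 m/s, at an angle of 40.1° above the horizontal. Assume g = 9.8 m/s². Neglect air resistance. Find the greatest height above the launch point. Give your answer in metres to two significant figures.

Horizontal component vₓ = 12.00 cos 40.1° = 9.179 m/s; vertical v_y0 = 12.00 sin 40.1° = 7.729 m/s.
At the apex v_y = 0, so H = v_y0²/(2g) = 7.729²/19.60 = 3.048 m.

3.0 m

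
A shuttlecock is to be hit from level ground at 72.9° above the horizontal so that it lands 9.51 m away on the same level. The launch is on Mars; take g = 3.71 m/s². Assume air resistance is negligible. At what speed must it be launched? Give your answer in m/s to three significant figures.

Level-ground range: R = v₀² sin(2θ)/g, so v₀ = √(gR / sin 2θ).
v₀ = √(3.71 × 9.51 / sin 145.8°) = √(35.28 / 0.5621) = √62.770 = 7.923 m/s.

7.92 m/s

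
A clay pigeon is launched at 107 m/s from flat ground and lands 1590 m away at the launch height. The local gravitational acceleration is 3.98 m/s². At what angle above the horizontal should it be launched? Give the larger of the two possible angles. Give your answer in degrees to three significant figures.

From R = (v₀²/g) sin 2θ: sin 2θ = 3.98 × 1590 / 11449 = 0.5527.
2θ = 33.55° or 180° − 33.55° = 146.4°, so θ = 16.78° or 73.22°.
The larger angle is 73.22°.

73.2°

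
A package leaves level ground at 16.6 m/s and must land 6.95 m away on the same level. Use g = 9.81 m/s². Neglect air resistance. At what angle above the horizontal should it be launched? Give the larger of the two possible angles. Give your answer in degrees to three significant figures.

From R = (v₀²/g) sin 2θ: sin 2θ = 9.81 × 6.95 / 275.56 = 0.2474.
2θ = 14.32° or 180° − 14.32° = 165.7°, so θ = 7.162° or 82.84°.
The larger angle is 82.84°.

82.8°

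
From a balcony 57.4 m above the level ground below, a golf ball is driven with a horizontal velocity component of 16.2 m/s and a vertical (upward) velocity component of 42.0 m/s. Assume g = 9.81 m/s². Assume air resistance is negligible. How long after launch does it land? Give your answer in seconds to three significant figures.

Vertical motion (up positive, ground at y = 0): 4.905 t² − (42.00) t − 57.4 = 0, so t = (42.00 + √(42.00² + 2·9.81·57.4)) / 9.81 = (42.00 + 53.76) / 9.81 = 9.762 s.

9.76 s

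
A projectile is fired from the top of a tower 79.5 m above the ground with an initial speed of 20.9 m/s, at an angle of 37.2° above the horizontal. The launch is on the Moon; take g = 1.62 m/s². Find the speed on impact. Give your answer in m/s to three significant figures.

Resolve: vₓ = 20.90 cos 37.2° = 16.65 m/s and v_y0 = 20.90 sin 37.2° = 12.64 m/s.
With up positive and y = 0 at the ground: y(t) = 79.5 + (12.64) t − 0.8100 t². Setting y = 0 and taking the positive root: t = [12.64 + √(12.64² + 2·1.62·79.5)] / 1.62 = (12.64 + 20.43) / 1.62 = 20.41 s.
Vertical velocity at impact: v_y = v_y0 − g t = 12.64 − 1.62 × 20.41 = −20.43 m/s.
Speed: |v| = √(vₓ² + v_y²) = √(16.65² + 20.43²) = 26.35 m/s.

26.4 m/s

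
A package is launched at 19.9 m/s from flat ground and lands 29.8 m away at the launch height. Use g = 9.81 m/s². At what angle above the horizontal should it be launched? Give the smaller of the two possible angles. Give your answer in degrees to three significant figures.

23.8°

From R = (v₀²/g) sin 2θ: sin 2θ = 9.81 × 29.8 / 396.01 = 0.7382.
2θ = 47.58° or 180° − 47.58° = 132.4°, so θ = 23.79° or 66.21°.
The smaller angle is 23.79°.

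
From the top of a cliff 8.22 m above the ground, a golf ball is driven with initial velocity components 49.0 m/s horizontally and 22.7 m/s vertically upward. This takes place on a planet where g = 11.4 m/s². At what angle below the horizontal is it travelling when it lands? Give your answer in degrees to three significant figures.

The projectile lands when y = 8.22 + (22.70) t − ½·11.4·t² = 0. Positive root: t = (22.70 + √(22.70² + 2·11.4·8.22)) / 11.4 = (22.70 + 26.51) / 11.4 = 4.317 s.
At impact: v_y = v_y0 − g t = −26.51 m/s; vₓ = 49.00 m/s.
Angle below horizontal: arctan(|v_y|/vₓ) = arctan(26.51/49.00) = 28.41°.

28.4°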